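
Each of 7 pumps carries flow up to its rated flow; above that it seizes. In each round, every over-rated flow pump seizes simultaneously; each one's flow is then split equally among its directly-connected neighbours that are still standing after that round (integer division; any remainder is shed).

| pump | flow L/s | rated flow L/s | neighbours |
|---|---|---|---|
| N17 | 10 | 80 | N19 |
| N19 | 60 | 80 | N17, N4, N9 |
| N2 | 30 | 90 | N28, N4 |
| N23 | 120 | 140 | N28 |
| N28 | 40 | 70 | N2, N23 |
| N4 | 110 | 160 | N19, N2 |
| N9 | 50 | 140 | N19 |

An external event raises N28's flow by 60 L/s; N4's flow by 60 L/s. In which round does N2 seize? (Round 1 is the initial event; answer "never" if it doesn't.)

2

Round 1 — N28 at 100 > 70; N4 at 170 > 160. N28, N4 seize.
  N28 sheds 100 L/s to N2, N23: 50 each.
    N2: 30+50 = 80 ≤ 90
    N23: 120+50 = 170 > 140
  N4 sheds 170 L/s to N19, N2: 85 each.
    N19: 60+85 = 145 > 80
    N2: 80+85 = 165 > 90
Round 2 — N19, N2, N23 seize.
  N19 sheds 145 L/s to N17, N9: 72 each (1 lost).
    N17: 10+72 = 82 > 80
    N9: 50+72 = 122 ≤ 140
  N2 sheds 165 L/s: no online neighbours, lost.
  N23 sheds 170 L/s: no online neighbours, lost.
Round 3 — N17 seizes.
  N17 sheds 82 L/s: no online neighbours, lost.
No further seizures.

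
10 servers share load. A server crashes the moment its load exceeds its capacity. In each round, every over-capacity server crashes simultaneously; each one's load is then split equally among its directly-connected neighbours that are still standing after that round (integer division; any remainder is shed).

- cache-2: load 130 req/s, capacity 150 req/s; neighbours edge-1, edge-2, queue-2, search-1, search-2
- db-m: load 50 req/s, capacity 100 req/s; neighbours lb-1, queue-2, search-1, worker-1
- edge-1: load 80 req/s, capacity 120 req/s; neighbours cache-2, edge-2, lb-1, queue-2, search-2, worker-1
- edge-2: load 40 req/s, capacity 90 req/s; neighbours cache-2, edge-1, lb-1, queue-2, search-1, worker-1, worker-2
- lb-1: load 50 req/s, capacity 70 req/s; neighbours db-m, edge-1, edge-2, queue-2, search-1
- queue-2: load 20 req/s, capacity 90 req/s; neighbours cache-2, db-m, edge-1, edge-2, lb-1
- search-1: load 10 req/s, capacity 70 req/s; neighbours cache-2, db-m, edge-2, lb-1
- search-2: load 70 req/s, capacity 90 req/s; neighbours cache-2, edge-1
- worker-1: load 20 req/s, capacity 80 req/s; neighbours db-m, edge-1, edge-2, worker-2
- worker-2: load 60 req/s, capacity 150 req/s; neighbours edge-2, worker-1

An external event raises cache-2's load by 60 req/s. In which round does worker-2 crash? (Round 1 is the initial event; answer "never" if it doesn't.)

Round 1 — cache-2 at 190 > 150. cache-2 crashes.
  cache-2 sheds 190 req/s to edge-1, edge-2, queue-2, search-1, search-2: 38 each.
    edge-1: 80+38 = 118 ≤ 120
    edge-2: 40+38 = 78 ≤ 90
    queue-2: 20+38 = 58 ≤ 90
    search-1: 10+38 = 48 ≤ 70
    search-2: 70+38 = 108 > 90
Round 2 — search-2 crashes.
  search-2 sheds 108 req/s to edge-1: 108 each.
    edge-1: 118+108 = 226 > 120
Round 3 — edge-1 crashes.
  edge-1 sheds 226 req/s to edge-2, lb-1, queue-2, worker-1: 56 each (2 lost).
    edge-2: 78+56 = 134 > 90
    lb-1: 50+56 = 106 > 70
    queue-2: 58+56 = 114 > 90
    worker-1: 20+56 = 76 ≤ 80
Round 4 — edge-2, lb-1, queue-2 crash.
  edge-2 sheds 134 req/s to search-1, worker-1, worker-2: 44 each (2 lost).
    search-1: 48+44 = 92 > 70
    worker-1: 76+44 = 120 > 80
    worker-2: 60+44 = 104 ≤ 150
  lb-1 sheds 106 req/s to db-m, search-1: 53 each.
    db-m: 50+53 = 103 > 100
    search-1: 92+53 = 145 > 70
  queue-2 sheds 114 req/s to db-m: 114 each.
    db-m: 103+114 = 217 > 100
Round 5 — db-m, search-1, worker-1 crash.
  db-m sheds 217 req/s: no online neighbours, lost.
  search-1 sheds 145 req/s: no online neighbours, lost.
  worker-1 sheds 120 req/s to worker-2: 120 each.
    worker-2: 104+120 = 224 > 150
Round 6 — worker-2 crashes.
  worker-2 sheds 224 req/s: no online neighbours, lost.
No further crashes.

6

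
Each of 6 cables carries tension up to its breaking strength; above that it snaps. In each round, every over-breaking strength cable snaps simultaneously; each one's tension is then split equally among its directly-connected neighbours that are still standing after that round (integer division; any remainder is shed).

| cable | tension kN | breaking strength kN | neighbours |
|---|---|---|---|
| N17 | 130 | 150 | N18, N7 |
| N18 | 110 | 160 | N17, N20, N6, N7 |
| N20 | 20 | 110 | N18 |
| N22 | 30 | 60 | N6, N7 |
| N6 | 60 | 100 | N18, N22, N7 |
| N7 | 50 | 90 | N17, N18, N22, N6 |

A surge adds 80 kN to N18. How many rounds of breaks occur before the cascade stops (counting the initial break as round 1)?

Round 1 — N18 at 190 > 160. N18 snaps.
  N18 sheds 190 kN to N17, N20, N6, N7: 47 each (2 lost).
    N17: 130+47 = 177 > 150
    N20: 20+47 = 67 ≤ 110
    N6: 60+47 = 107 > 100
    N7: 50+47 = 97 > 90
Round 2 — N17, N6, N7 snap.
  N17 sheds 177 kN: no online neighbours, lost.
  N6 sheds 107 kN to N22: 107 each.
    N22: 30+107 = 137 > 60
  N7 sheds 97 kN to N22: 97 each.
    N22: 137+97 = 234 > 60
Round 3 — N22 snaps.
  N22 sheds 234 kN: no online neighbours, lost.
No further breaks.

3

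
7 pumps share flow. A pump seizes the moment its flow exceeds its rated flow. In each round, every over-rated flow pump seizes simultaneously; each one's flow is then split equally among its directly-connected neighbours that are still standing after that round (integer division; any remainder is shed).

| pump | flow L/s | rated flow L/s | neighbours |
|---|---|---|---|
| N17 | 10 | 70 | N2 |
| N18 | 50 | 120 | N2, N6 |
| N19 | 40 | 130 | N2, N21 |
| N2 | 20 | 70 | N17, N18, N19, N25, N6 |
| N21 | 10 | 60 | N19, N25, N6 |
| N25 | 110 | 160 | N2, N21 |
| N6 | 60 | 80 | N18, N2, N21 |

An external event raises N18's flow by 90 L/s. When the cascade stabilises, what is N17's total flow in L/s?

40

Round 1 — N18 at 140 > 120. N18 seizes.
  N18 sheds 140 L/s to N2, N6: 70 each.
    N2: 20+70 = 90 > 70
    N6: 60+70 = 130 > 80
Round 2 — N2, N6 seize.
  N2 sheds 90 L/s to N17, N19, N25: 30 each.
    N17: 10+30 = 40 ≤ 70
    N19: 40+30 = 70 ≤ 130
    N25: 110+30 = 140 ≤ 160
  N6 sheds 130 L/s to N21: 130 each.
    N21: 10+130 = 140 > 60
Round 3 — N21 seizes.
  N21 sheds 140 L/s to N19, N25: 70 each.
    N19: 70+70 = 140 > 130
    N25: 140+70 = 210 > 160
Round 4 — N19, N25 seize.
  N19 sheds 140 L/s: no online neighbours, lost.
  N25 sheds 210 L/s: no online neighbours, lost.
No further seizures.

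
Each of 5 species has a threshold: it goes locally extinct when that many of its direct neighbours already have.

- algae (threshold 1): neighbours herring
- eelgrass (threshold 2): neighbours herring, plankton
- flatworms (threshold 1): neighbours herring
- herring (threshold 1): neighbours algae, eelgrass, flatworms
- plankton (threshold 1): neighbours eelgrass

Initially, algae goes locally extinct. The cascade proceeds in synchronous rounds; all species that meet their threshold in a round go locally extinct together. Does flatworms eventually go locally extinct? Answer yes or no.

yes

Round 1 — algae goes locally extinct (initial).
Round 2 — checking thresholds:
  herring: 1 of 3 neighbours ≥ 1, goes locally extinct.
Round 3 — checking thresholds:
  eelgrass: 1 of 2 neighbours < 2, holds.
  flatworms: 1 of 1 neighbours ≥ 1, goes locally extinct.
Round 4 — no new extinctions; cascade stops.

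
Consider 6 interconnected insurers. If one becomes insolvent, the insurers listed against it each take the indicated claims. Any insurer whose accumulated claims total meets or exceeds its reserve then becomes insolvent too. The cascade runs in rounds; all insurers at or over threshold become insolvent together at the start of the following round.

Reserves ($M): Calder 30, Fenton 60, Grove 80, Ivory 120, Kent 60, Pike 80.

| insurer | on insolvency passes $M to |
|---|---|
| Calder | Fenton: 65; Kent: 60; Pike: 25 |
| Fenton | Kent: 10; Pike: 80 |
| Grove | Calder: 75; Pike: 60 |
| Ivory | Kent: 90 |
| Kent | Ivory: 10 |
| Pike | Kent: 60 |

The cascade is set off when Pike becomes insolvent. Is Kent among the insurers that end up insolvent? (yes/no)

yes

Round 1 — Pike becomes insolvent (initial).
  Kent: +60 → 60 ≥ 60
Round 2 — Kent becomes insolvent.
  Ivory: +10 → 10 < 120
No further insolvencies.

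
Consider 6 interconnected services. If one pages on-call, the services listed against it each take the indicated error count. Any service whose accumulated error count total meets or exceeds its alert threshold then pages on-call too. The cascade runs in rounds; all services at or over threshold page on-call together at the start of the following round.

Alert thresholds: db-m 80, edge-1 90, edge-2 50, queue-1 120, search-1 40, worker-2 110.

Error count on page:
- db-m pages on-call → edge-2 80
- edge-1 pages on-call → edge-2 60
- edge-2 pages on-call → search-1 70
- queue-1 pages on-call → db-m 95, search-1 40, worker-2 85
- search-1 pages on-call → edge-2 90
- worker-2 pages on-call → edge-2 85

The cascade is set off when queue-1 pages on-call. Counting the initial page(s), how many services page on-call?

4

Round 1 — queue-1 pages on-call (initial).
  db-m: +95 → 95 ≥ 80
  search-1: +40 → 40 ≥ 40
  worker-2: +85 → 85 < 110
Round 2 — db-m, search-1 page on-call.
  edge-2: +80+90 → 170 ≥ 50
Round 3 — edge-2 pages on-call.
No further pages.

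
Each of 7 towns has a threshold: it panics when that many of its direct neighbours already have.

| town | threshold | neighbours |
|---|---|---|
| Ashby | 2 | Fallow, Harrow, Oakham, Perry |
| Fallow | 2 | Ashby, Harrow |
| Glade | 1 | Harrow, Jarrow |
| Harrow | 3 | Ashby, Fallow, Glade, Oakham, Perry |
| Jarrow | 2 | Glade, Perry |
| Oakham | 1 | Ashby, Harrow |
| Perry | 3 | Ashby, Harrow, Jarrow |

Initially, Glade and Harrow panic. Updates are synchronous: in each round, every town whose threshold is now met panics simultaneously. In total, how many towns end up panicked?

Round 1 — Glade, Harrow panic (initial).
Round 2 — checking thresholds:
  Ashby: 1 of 4 neighbours < 2, holds.
  Fallow: 1 of 2 neighbours < 2, holds.
  Jarrow: 1 of 2 neighbours < 2, holds.
  Oakham: 1 of 2 neighbours ≥ 1, panics.
  Perry: 1 of 3 neighbours < 3, holds.
Round 3 — checking thresholds:
  Ashby: 2 of 4 neighbours ≥ 2, panics.
  Fallow: 1 of 2 neighbours < 2, holds.
  Jarrow: 1 of 2 neighbours < 2, holds.
  Perry: 1 of 3 neighbours < 3, holds.
Round 4 — checking thresholds:
  Fallow: 2 of 2 neighbours ≥ 2, panics.
  Jarrow: 1 of 2 neighbours < 2, holds.
  Perry: 2 of 3 neighbours < 3, holds.
Round 5 — no new panics; cascade stops.

5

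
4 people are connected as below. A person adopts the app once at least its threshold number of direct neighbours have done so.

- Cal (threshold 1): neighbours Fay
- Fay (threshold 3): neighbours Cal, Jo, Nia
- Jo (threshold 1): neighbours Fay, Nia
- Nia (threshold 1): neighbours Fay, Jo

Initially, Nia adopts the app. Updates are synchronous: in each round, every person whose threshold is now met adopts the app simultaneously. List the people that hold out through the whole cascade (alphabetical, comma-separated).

Cal, Fay

Round 1 — Nia adopts the app (initial).
Round 2 — checking thresholds:
  Fay: 1 of 3 neighbours < 3, not yet.
  Jo: 1 of 2 neighbours ≥ 1, adopts the app.
Round 3 — no new adoptions; cascade stops.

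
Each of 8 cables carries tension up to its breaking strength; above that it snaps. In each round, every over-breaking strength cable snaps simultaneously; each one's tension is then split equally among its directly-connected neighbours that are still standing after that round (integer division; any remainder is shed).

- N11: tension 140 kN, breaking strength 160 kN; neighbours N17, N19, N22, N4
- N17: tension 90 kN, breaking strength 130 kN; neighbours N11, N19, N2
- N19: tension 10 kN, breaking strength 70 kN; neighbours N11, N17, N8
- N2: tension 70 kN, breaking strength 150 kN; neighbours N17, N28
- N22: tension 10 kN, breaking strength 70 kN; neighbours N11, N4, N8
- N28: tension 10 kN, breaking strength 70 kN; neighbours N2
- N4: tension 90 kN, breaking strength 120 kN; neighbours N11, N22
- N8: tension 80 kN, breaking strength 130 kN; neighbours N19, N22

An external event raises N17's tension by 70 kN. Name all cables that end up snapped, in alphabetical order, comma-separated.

N11, N17, N19, N22, N4, N8

Round 1 — N17 at 160 > 130. N17 snaps.
  N17 sheds 160 kN to N11, N19, N2: 53 each (1 lost).
    N11: 140+53 = 193 > 160
    N19: 10+53 = 63 ≤ 70
    N2: 70+53 = 123 ≤ 150
Round 2 — N11 snaps.
  N11 sheds 193 kN to N19, N22, N4: 64 each (1 lost).
    N19: 63+64 = 127 > 70
    N22: 10+64 = 74 > 70
    N4: 90+64 = 154 > 120
Round 3 — N19, N22, N4 snap.
  N19 sheds 127 kN to N8: 127 each.
    N8: 80+127 = 207 > 130
  N22 sheds 74 kN to N8: 74 each.
    N8: 207+74 = 281 > 130
  N4 sheds 154 kN: no online neighbours, lost.
Round 4 — N8 snaps.
  N8 sheds 281 kN: no online neighbours, lost.
No further breaks.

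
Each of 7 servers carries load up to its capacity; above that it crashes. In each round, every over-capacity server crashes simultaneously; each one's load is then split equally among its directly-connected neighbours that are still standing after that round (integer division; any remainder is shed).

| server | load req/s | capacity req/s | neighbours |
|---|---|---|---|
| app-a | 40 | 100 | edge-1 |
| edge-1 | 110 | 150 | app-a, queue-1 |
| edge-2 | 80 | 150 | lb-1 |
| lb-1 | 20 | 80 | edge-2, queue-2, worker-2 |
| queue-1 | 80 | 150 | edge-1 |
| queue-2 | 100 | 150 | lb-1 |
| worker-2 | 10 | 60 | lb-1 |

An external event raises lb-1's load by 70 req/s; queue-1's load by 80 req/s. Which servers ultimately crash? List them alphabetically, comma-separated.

Round 1 — lb-1 at 90 > 80; queue-1 at 160 > 150. lb-1, queue-1 crash.
  lb-1 sheds 90 req/s to edge-2, queue-2, worker-2: 30 each.
    edge-2: 80+30 = 110 ≤ 150
    queue-2: 100+30 = 130 ≤ 150
    worker-2: 10+30 = 40 ≤ 60
  queue-1 sheds 160 req/s to edge-1: 160 each.
    edge-1: 110+160 = 270 > 150
Round 2 — edge-1 crashes.
  edge-1 sheds 270 req/s to app-a: 270 each.
    app-a: 40+270 = 310 > 100
Round 3 — app-a crashes.
  app-a sheds 310 req/s: no online neighbours, lost.
No further crashes.

app-a, edge-1, lb-1, queue-1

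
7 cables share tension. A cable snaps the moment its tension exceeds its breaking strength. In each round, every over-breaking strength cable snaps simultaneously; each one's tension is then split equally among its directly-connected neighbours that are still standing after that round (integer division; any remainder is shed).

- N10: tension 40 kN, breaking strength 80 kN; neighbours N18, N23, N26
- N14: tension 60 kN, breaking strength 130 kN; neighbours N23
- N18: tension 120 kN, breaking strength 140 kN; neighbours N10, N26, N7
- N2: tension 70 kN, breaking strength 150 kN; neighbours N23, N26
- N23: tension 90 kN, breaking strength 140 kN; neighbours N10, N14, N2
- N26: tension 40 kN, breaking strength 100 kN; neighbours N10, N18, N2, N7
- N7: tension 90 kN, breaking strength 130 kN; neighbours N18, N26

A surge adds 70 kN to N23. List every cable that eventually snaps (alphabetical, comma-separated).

Round 1 — N23 at 160 > 140. N23 snaps.
  N23 sheds 160 kN to N10, N14, N2: 53 each (1 lost).
    N10: 40+53 = 93 > 80
    N14: 60+53 = 113 ≤ 130
    N2: 70+53 = 123 ≤ 150
Round 2 — N10 snaps.
  N10 sheds 93 kN to N18, N26: 46 each (1 lost).
    N18: 120+46 = 166 > 140
    N26: 40+46 = 86 ≤ 100
Round 3 — N18 snaps.
  N18 sheds 166 kN to N26, N7: 83 each.
    N26: 86+83 = 169 > 100
    N7: 90+83 = 173 > 130
Round 4 — N26, N7 snap.
  N26 sheds 169 kN to N2: 169 each.
    N2: 123+169 = 292 > 150
  N7 sheds 173 kN: no online neighbours, lost.
Round 5 — N2 snaps.
  N2 sheds 292 kN: no online neighbours, lost.
No further breaks.

N10, N18, N2, N23, N26, N7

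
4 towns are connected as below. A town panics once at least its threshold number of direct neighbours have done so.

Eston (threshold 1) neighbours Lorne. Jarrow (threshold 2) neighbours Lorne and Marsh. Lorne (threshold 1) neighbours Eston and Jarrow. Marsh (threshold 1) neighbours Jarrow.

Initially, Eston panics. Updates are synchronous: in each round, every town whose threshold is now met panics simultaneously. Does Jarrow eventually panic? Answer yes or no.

no

Round 1 — Eston panics (initial).
Round 2 — checking thresholds:
  Lorne: 1 of 2 neighbours ≥ 1, panics.
Round 3 — no new panics; cascade stops.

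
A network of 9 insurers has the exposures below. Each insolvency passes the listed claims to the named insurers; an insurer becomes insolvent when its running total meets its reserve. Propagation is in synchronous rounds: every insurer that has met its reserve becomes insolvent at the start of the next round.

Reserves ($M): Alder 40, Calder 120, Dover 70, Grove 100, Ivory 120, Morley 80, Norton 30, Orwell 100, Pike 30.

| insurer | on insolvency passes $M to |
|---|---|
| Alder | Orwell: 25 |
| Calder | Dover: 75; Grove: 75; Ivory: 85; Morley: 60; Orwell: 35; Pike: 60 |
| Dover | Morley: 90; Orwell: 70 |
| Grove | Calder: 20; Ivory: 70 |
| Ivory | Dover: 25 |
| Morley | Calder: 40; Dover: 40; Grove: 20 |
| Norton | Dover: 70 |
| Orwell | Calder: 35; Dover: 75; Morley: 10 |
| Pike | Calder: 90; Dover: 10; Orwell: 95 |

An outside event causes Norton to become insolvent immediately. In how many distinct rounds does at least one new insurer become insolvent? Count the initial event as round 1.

3

Round 1 — Norton becomes insolvent (initial).
  Dover: +70 → 70 ≥ 70
Round 2 — Dover becomes insolvent.
  Morley: +90 → 90 ≥ 80
  Orwell: +70 → 70 < 100
Round 3 — Morley becomes insolvent.
  Calder: +40 → 40 < 120
  Grove: +20 → 20 < 100
No further insolvencies.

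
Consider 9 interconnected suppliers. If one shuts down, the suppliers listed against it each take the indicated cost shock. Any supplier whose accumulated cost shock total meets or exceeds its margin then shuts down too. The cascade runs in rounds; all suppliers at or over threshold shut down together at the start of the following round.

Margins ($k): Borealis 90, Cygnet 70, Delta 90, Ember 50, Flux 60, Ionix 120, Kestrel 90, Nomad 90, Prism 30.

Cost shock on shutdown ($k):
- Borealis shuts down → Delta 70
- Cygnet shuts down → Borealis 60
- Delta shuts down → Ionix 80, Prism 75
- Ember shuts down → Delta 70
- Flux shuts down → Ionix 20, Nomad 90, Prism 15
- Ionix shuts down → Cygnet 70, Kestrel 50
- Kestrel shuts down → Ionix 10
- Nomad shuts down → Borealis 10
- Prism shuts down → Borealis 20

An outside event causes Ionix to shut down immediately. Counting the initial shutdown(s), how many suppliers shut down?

Round 1 — Ionix shuts down (initial).
  Cygnet: +70 → 70 ≥ 70
  Kestrel: +50 → 50 < 90
Round 2 — Cygnet shuts down.
  Borealis: +60 → 60 < 90
No further shutdowns.

2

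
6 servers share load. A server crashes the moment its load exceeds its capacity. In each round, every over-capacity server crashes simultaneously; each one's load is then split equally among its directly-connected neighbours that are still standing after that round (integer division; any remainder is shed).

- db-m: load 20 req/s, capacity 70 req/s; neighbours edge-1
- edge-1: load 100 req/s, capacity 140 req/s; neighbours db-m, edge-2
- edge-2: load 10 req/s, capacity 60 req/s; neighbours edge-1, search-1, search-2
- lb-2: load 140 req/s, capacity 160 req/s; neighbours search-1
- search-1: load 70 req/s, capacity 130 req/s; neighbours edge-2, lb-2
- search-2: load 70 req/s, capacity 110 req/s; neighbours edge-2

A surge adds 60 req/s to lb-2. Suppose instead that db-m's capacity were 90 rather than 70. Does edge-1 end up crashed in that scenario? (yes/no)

yes

With db-m's capacity at 90:
Round 1 — lb-2 at 200 > 160. lb-2 crashes.
  lb-2 sheds 200 req/s to search-1: 200 each.
    search-1: 70+200 = 270 > 130
Round 2 — search-1 crashes.
  search-1 sheds 270 req/s to edge-2: 270 each.
    edge-2: 10+270 = 280 > 60
Round 3 — edge-2 crashes.
  edge-2 sheds 280 req/s to edge-1, search-2: 140 each.
    edge-1: 100+140 = 240 > 140
    search-2: 70+140 = 210 > 110
Round 4 — edge-1, search-2 crash.
  edge-1 sheds 240 req/s to db-m: 240 each.
    db-m: 20+240 = 260 > 90
  search-2 sheds 210 req/s: no online neighbours, lost.
Round 5 — db-m crashes.
  db-m sheds 260 req/s: no online neighbours, lost.
No further crashes.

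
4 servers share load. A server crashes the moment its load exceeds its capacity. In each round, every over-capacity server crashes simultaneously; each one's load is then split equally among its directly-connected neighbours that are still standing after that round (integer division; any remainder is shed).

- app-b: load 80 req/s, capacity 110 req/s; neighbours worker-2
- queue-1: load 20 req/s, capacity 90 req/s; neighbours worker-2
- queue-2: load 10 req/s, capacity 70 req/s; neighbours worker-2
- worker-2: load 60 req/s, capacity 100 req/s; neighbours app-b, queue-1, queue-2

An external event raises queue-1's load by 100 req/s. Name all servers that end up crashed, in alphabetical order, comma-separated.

app-b, queue-1, queue-2, worker-2

Round 1 — queue-1 at 120 > 90. queue-1 crashes.
  queue-1 sheds 120 req/s to worker-2: 120 each.
    worker-2: 60+120 = 180 > 100
Round 2 — worker-2 crashes.
  worker-2 sheds 180 req/s to app-b, queue-2: 90 each.
    app-b: 80+90 = 170 > 110
    queue-2: 10+90 = 100 > 70
Round 3 — app-b, queue-2 crash.
  app-b sheds 170 req/s: no online neighbours, lost.
  queue-2 sheds 100 req/s: no online neighbours, lost.
No further crashes.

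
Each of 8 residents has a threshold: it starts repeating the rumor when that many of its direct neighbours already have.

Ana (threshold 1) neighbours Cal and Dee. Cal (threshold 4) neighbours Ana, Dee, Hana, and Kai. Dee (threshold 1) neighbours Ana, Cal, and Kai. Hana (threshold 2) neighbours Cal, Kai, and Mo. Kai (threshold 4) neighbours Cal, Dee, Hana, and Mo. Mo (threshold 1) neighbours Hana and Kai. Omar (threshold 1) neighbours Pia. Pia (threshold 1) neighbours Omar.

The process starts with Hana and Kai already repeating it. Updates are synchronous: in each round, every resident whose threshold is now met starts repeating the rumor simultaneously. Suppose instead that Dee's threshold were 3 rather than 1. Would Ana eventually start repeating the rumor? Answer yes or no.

no

With Dee's threshold at 3:
Round 1 — Hana, Kai start repeating the rumor (initial).
Round 2 — checking thresholds:
  Cal: 2 of 4 neighbours < 4, not yet.
  Dee: 1 of 3 neighbours < 3, not yet.
  Mo: 2 of 2 neighbours ≥ 1, starts repeating the rumor.
Round 3 — no new spreads; cascade stops.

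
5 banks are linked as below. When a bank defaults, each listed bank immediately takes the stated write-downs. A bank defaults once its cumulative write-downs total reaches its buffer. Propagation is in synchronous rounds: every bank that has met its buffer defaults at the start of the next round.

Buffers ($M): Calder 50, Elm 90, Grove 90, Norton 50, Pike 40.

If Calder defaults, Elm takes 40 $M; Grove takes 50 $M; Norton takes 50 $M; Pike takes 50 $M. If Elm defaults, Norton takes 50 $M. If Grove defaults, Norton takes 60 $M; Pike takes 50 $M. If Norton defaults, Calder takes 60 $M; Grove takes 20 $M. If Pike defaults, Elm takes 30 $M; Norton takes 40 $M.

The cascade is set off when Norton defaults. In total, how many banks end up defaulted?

3

Round 1 — Norton defaults (initial).
  Calder: +60 → 60 ≥ 50
  Grove: +20 → 20 < 90
Round 2 — Calder defaults.
  Elm: +40 → 40 < 90
  Grove: +50 → 70 < 90
  Pike: +50 → 50 ≥ 40
Round 3 — Pike defaults.
  Elm: +30 → 70 < 90
No further defaults.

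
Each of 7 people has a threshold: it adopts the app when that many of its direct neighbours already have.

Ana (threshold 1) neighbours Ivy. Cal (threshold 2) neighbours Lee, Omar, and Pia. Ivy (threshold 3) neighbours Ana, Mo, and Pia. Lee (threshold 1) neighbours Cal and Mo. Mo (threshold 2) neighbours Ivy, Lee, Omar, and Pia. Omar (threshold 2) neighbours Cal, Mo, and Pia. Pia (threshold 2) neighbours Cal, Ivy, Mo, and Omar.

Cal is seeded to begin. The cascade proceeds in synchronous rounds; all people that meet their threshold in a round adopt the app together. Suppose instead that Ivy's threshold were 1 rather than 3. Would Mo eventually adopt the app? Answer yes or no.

no

With Ivy's threshold at 1:
Round 1 — Cal adopts the app (initial).
Round 2 — checking thresholds:
  Lee: 1 of 2 neighbours ≥ 1, adopts the app.
  Omar: 1 of 3 neighbours < 2, below threshold.
  Pia: 1 of 4 neighbours < 2, below threshold.
Round 3 — no new adoptions; cascade stops.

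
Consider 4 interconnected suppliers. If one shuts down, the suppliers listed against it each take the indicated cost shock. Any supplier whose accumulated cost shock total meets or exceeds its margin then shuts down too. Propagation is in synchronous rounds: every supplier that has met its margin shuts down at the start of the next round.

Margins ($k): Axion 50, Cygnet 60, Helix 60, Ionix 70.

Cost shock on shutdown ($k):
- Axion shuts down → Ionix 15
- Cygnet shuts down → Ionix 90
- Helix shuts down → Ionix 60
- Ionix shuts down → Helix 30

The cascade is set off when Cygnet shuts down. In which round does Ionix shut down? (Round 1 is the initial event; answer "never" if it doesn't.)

2

Round 1 — Cygnet shuts down (initial).
  Ionix: +90 → 90 ≥ 70
Round 2 — Ionix shuts down.
  Helix: +30 → 30 < 60
No further shutdowns.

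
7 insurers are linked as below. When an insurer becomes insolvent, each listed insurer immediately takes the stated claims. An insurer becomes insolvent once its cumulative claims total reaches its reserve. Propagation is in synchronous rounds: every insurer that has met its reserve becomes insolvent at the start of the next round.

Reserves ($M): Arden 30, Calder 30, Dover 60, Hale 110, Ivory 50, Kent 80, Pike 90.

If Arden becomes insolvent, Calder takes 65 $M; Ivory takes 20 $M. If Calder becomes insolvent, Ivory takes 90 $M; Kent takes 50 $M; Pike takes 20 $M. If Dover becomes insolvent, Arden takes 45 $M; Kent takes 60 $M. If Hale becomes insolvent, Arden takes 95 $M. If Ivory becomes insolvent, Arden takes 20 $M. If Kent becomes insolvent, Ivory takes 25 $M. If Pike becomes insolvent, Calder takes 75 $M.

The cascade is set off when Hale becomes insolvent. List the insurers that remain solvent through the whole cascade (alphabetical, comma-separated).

Round 1 — Hale becomes insolvent (initial).
  Arden: +95 → 95 ≥ 30
Round 2 — Arden becomes insolvent.
  Calder: +65 → 65 ≥ 30
  Ivory: +20 → 20 < 50
Round 3 — Calder becomes insolvent.
  Ivory: +90 → 110 ≥ 50
  Kent: +50 → 50 < 80
  Pike: +20 → 20 < 90
Round 4 — Ivory becomes insolvent.
No further insolvencies.

Dover, Kent, Pike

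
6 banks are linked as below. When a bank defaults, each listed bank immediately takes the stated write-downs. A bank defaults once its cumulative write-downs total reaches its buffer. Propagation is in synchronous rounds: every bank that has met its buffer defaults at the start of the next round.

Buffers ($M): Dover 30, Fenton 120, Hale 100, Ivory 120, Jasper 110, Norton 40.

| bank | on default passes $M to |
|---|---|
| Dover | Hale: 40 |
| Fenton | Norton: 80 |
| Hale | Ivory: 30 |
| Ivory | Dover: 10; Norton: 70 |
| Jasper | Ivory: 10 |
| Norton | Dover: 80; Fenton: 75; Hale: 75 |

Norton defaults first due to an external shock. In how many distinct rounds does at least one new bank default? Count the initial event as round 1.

Round 1 — Norton defaults (initial).
  Dover: +80 → 80 ≥ 30
  Fenton: +75 → 75 < 120
  Hale: +75 → 75 < 100
Round 2 — Dover defaults.
  Hale: +40 → 115 ≥ 100
Round 3 — Hale defaults.
  Ivory: +30 → 30 < 120
No further defaults.

3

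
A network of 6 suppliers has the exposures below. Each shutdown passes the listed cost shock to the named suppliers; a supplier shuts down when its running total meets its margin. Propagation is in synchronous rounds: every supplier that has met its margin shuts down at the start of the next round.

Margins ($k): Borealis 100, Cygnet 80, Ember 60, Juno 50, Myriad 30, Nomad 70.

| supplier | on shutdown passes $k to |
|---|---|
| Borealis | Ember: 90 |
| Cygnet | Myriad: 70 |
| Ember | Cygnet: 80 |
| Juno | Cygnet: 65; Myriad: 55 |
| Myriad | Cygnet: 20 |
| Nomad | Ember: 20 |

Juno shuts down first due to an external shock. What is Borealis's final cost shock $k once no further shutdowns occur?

0

Round 1 — Juno shuts down (initial).
  Cygnet: +65 → 65 < 80
  Myriad: +55 → 55 ≥ 30
Round 2 — Myriad shuts down.
  Cygnet: +20 → 85 ≥ 80
Round 3 — Cygnet shuts down.
No further shutdowns.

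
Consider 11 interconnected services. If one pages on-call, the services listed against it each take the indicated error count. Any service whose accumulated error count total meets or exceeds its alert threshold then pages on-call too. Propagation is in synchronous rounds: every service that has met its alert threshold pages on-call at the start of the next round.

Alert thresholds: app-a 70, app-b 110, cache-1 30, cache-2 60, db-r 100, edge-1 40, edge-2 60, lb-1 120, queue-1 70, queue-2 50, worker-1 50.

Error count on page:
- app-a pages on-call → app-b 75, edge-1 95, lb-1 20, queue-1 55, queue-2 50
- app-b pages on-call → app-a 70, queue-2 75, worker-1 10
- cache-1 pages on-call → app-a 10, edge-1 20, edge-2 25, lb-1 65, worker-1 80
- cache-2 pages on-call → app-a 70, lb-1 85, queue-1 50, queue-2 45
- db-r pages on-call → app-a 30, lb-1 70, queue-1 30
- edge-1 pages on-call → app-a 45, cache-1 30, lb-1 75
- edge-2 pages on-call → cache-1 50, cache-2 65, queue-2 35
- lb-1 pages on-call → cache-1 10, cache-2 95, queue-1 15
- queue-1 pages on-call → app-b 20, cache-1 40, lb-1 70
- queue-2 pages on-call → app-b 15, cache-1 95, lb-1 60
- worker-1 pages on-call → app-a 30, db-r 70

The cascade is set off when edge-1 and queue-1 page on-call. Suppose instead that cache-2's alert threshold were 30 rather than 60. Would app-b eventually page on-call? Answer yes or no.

yes

With cache-2's alert threshold at 30:
Round 1 — edge-1, queue-1 page on-call (initial).
  app-a: +45 → 45 < 70
  app-b: +20 → 20 < 110
  cache-1: +30+40 → 70 ≥ 30
  lb-1: +75+70 → 145 ≥ 120
Round 2 — cache-1, lb-1 page on-call.
  app-a: +10 → 55 < 70
  cache-2: +95 → 95 ≥ 30
  edge-2: +25 → 25 < 60
  worker-1: +80 → 80 ≥ 50
Round 3 — cache-2, worker-1 page on-call.
  app-a: +70+30 → 155 ≥ 70
  db-r: +70 → 70 < 100
  queue-2: +45 → 45 < 50
Round 4 — app-a pages on-call.
  app-b: +75 → 95 < 110
  queue-2: +50 → 95 ≥ 50
Round 5 — queue-2 pages on-call.
  app-b: +15 → 110 ≥ 110
Round 6 — app-b pages on-call.
No further pages.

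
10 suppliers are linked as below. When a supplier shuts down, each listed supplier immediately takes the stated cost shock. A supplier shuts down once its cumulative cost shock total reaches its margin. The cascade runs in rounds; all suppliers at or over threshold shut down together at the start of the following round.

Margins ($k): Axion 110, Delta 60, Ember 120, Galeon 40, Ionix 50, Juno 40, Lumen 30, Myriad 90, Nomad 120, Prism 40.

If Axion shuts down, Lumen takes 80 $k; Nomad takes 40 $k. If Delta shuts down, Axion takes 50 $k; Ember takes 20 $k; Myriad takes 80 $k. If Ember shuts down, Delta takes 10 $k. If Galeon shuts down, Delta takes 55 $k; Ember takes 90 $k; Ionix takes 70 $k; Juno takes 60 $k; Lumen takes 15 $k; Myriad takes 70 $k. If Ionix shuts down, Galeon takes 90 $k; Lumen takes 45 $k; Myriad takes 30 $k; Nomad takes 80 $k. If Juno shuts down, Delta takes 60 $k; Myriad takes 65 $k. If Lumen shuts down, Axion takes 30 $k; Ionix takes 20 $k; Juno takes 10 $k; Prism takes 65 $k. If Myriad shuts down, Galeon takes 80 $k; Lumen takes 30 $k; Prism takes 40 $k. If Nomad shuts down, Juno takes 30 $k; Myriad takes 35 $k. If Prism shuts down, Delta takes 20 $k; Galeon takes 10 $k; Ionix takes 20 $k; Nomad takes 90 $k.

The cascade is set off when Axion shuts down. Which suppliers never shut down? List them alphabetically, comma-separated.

Ember

Round 1 — Axion shuts down (initial).
  Lumen: +80 → 80 ≥ 30
  Nomad: +40 → 40 < 120
Round 2 — Lumen shuts down.
  Ionix: +20 → 20 < 50
  Juno: +10 → 10 < 40
  Prism: +65 → 65 ≥ 40
Round 3 — Prism shuts down.
  Delta: +20 → 20 < 60
  Galeon: +10 → 10 < 40
  Ionix: +20 → 40 < 50
  Nomad: +90 → 130 ≥ 120
Round 4 — Nomad shuts down.
  Juno: +30 → 40 ≥ 40
  Myriad: +35 → 35 < 90
Round 5 — Juno shuts down.
  Delta: +60 → 80 ≥ 60
  Myriad: +65 → 100 ≥ 90
Round 6 — Delta, Myriad shut down.
  Ember: +20 → 20 < 120
  Galeon: +80 → 90 ≥ 40
Round 7 — Galeon shuts down.
  Ember: +90 → 110 < 120
  Ionix: +70 → 110 ≥ 50
Round 8 — Ionix shuts down.
No further shutdowns.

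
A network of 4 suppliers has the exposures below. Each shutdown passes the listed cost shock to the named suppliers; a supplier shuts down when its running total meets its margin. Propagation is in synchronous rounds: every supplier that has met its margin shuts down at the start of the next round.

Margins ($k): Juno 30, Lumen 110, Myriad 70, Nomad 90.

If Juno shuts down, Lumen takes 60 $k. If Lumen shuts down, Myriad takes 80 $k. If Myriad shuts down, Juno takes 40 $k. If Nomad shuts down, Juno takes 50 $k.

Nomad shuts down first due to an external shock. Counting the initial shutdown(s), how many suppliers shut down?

2

Round 1 — Nomad shuts down (initial).
  Juno: +50 → 50 ≥ 30
Round 2 — Juno shuts down.
  Lumen: +60 → 60 < 110
No further shutdowns.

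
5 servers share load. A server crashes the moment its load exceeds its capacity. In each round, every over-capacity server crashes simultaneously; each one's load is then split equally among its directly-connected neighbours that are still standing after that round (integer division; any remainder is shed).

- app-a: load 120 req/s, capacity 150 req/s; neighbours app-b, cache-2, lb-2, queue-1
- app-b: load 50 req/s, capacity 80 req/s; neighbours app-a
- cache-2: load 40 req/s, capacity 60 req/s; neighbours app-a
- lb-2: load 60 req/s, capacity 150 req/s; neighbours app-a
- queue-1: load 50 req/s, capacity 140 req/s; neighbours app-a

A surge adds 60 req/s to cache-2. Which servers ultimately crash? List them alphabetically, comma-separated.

app-a, app-b, cache-2

Round 1 — cache-2 at 100 > 60. cache-2 crashes.
  cache-2 sheds 100 req/s to app-a: 100 each.
    app-a: 120+100 = 220 > 150
Round 2 — app-a crashes.
  app-a sheds 220 req/s to app-b, lb-2, queue-1: 73 each (1 lost).
    app-b: 50+73 = 123 > 80
    lb-2: 60+73 = 133 ≤ 150
    queue-1: 50+73 = 123 ≤ 140
Round 3 — app-b crashes.
  app-b sheds 123 req/s: no online neighbours, lost.
No further crashes.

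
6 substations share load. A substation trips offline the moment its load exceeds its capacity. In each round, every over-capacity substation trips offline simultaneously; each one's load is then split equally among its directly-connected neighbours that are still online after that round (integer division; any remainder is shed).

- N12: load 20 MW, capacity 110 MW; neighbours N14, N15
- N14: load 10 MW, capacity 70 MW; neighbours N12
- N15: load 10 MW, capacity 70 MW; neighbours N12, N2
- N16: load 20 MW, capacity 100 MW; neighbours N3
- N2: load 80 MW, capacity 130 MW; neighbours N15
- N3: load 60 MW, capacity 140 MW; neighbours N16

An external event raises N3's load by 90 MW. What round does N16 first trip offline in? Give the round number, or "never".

2

Round 1 — N3 at 150 > 140. N3 trips offline.
  N3 sheds 150 MW to N16: 150 each.
    N16: 20+150 = 170 > 100
Round 2 — N16 trips offline.
  N16 sheds 170 MW: no online neighbours, lost.
No further trips.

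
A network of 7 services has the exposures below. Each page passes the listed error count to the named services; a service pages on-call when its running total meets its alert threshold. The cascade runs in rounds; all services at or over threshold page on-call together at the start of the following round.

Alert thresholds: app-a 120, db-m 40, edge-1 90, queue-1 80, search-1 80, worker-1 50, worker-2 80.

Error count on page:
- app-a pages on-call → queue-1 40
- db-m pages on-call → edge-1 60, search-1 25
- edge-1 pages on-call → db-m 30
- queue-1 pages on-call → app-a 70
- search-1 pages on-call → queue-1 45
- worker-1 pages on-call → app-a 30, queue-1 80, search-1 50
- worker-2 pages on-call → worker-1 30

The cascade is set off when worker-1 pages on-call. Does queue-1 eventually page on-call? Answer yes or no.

yes

Round 1 — worker-1 pages on-call (initial).
  app-a: +30 → 30 < 120
  queue-1: +80 → 80 ≥ 80
  search-1: +50 → 50 < 80
Round 2 — queue-1 pages on-call.
  app-a: +70 → 100 < 120
No further pages.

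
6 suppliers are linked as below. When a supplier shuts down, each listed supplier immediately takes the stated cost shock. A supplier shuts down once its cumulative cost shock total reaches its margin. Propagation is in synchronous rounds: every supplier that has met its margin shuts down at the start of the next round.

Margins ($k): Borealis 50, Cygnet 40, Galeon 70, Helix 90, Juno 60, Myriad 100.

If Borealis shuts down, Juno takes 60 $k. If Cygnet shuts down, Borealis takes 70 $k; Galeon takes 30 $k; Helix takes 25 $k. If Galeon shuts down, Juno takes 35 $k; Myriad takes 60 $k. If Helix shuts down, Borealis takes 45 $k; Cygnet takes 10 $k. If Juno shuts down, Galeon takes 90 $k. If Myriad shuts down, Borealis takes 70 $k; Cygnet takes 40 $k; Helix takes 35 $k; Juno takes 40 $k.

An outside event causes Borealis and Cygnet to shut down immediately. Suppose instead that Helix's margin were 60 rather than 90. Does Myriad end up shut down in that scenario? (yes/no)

no

With Helix's margin at 60:
Round 1 — Borealis, Cygnet shut down (initial).
  Galeon: +30 → 30 < 70
  Helix: +25 → 25 < 60
  Juno: +60 → 60 ≥ 60
Round 2 — Juno shuts down.
  Galeon: +90 → 120 ≥ 70
Round 3 — Galeon shuts down.
  Myriad: +60 → 60 < 100
No further shutdowns.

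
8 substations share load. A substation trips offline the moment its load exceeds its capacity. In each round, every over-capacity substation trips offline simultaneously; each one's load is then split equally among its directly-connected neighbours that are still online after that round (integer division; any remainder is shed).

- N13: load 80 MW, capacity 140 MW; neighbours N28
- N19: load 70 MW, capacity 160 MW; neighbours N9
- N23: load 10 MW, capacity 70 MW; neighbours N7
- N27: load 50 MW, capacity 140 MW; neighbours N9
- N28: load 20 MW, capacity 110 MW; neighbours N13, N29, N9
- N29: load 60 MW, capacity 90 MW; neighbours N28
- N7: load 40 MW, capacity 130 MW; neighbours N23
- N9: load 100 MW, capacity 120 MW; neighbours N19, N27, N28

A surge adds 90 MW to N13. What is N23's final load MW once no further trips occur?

Round 1 — N13 at 170 > 140. N13 trips offline.
  N13 sheds 170 MW to N28: 170 each.
    N28: 20+170 = 190 > 110
Round 2 — N28 trips offline.
  N28 sheds 190 MW to N29, N9: 95 each.
    N29: 60+95 = 155 > 90
    N9: 100+95 = 195 > 120
Round 3 — N29, N9 trip offline.
  N29 sheds 155 MW: no online neighbours, lost.
  N9 sheds 195 MW to N19, N27: 97 each (1 lost).
    N19: 70+97 = 167 > 160
    N27: 50+97 = 147 > 140
Round 4 — N19, N27 trip offline.
  N19 sheds 167 MW: no online neighbours, lost.
  N27 sheds 147 MW: no online neighbours, lost.
No further trips.

10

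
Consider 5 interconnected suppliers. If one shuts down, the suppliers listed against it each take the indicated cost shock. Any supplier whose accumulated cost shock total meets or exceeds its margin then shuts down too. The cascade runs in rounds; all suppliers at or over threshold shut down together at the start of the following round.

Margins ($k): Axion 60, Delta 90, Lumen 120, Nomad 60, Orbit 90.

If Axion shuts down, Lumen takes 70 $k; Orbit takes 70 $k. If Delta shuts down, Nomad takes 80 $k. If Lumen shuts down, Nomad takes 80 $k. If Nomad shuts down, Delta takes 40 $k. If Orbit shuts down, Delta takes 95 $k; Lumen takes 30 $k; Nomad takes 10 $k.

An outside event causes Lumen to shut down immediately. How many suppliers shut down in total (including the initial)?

Round 1 — Lumen shuts down (initial).
  Nomad: +80 → 80 ≥ 60
Round 2 — Nomad shuts down.
  Delta: +40 → 40 < 90
No further shutdowns.

2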